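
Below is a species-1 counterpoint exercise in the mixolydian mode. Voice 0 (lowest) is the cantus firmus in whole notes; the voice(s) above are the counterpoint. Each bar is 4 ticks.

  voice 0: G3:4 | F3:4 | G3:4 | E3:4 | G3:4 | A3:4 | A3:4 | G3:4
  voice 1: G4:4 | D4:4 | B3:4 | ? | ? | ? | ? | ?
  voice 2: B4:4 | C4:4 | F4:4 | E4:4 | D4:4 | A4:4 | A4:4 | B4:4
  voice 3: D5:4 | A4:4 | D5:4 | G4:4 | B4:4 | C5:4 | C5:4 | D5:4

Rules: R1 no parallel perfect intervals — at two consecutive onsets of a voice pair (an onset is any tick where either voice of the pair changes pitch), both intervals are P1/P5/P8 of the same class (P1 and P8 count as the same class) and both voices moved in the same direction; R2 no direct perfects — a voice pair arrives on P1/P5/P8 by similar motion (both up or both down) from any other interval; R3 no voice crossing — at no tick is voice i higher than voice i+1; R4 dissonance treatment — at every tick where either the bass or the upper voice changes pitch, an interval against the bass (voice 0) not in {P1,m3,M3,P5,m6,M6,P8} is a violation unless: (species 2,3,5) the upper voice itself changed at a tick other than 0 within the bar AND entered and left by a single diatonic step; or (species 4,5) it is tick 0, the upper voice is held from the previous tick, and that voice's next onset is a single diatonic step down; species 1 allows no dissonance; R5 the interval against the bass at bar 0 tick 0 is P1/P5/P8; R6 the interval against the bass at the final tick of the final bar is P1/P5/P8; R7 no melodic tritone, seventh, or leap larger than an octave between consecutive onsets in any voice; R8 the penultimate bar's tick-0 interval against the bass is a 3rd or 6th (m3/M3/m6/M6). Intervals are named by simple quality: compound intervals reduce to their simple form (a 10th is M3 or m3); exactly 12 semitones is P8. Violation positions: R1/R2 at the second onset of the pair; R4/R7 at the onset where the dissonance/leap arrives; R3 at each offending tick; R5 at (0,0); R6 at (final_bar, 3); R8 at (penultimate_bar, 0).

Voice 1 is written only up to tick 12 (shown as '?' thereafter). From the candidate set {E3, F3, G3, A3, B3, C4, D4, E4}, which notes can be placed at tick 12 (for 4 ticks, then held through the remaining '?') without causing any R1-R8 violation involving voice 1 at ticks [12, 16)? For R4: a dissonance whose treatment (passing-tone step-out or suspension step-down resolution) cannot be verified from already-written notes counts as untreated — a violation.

E3: violates R2
F3: violates R4,R7
G3: violates R2
A3: violates R2,R4
B3: legal
C4: legal
D4: violates R4
E4: legal

{B3, C4, E4}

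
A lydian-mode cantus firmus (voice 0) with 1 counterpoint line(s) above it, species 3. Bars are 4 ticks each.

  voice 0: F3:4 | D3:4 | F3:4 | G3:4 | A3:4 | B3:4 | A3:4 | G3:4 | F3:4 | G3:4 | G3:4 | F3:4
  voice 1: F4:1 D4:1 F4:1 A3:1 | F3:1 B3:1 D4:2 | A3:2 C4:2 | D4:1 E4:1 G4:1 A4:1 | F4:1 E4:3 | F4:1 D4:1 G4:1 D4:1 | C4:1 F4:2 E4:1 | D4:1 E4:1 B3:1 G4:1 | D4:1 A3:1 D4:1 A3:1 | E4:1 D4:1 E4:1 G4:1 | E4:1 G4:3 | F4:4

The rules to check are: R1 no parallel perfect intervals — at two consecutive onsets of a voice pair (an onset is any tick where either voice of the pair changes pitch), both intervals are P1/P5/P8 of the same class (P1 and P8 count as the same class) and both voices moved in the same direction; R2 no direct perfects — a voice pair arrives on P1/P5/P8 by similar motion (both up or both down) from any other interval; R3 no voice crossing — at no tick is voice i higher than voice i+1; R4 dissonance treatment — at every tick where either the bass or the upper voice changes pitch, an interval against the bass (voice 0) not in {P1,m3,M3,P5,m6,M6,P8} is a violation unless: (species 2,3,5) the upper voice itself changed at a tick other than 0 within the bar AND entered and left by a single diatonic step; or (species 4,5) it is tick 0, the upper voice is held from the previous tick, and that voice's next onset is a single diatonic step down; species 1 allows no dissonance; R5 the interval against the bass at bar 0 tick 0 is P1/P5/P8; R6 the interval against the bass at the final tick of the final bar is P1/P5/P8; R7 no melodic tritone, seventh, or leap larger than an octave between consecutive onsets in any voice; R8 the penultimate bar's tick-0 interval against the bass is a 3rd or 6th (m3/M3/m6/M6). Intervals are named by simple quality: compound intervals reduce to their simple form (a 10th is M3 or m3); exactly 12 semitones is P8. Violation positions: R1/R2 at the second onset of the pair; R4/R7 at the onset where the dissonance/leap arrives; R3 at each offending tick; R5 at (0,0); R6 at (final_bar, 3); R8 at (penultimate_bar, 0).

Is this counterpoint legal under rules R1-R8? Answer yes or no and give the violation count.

bar 0: v0=F3 v1=F4 (P8)
bar 1: v0=D3 v1=F3 (m3)
bar 2: v0=F3 v1=A3 (M3)
bar 3: v0=G3 v1=D4 (P5)
bar 4: v0=A3 v1=F4 (m6)
bar 5: v0=B3 v1=F4 (TT)
bar 6: v0=A3 v1=C4 (m3)
bar 7: v0=G3 v1=D4 (P5)
bar 8: v0=F3 v1=D4 (M6)
bar 9: v0=G3 v1=E4 (M6)
bar 10: v0=G3 v1=E4 (M6)
bar 11: v0=F3 v1=F4 (P8)
  R7 @ bar1.1: F3->B3 leap 6st
  R1 @ bar3.0: F3/C4 P5 -> G3/D4 P5 similar
  R4 @ bar3.3: G3/A4 M2 untreated
  R4 @ bar5.0: B3/F4 TT untreated
  R1 @ bar7.0: A3/E4 P5 -> G3/D4 P5 similar
  R1 @ bar11.0: G3/G4 P8 -> F3/F4 P8 similar

No (6 violations)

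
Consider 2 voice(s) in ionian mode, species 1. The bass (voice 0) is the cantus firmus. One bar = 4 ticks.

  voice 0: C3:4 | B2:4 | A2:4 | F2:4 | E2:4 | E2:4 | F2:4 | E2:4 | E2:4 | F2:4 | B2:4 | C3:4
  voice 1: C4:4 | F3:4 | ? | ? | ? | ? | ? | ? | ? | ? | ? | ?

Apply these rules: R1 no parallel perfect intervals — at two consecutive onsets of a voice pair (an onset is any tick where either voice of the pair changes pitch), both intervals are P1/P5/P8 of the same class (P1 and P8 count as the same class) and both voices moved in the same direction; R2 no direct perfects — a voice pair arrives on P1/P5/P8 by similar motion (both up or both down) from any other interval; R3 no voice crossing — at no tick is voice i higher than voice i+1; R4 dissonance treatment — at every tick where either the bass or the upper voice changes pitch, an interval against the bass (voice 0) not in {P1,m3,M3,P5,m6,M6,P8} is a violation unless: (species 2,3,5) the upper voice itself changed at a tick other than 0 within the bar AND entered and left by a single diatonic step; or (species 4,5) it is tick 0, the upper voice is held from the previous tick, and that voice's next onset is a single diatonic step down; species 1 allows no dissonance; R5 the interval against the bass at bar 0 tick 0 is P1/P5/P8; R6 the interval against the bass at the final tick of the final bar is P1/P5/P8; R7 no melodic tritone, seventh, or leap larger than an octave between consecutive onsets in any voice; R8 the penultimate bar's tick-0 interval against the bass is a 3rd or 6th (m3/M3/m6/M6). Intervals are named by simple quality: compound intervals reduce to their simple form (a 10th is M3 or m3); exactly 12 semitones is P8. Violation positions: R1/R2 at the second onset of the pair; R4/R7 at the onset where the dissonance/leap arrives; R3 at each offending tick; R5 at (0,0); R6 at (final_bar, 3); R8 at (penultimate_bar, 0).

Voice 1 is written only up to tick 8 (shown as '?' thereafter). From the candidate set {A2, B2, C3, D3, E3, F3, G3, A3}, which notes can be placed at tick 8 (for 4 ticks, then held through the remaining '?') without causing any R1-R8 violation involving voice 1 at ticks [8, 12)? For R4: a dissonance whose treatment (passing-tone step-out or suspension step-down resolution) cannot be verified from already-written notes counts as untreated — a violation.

{A3, C3, F3}

A2: violates R2
B2: violates R4,R7
C3: legal
D3: violates R4
E3: violates R2
F3: legal
G3: violates R4
A3: legal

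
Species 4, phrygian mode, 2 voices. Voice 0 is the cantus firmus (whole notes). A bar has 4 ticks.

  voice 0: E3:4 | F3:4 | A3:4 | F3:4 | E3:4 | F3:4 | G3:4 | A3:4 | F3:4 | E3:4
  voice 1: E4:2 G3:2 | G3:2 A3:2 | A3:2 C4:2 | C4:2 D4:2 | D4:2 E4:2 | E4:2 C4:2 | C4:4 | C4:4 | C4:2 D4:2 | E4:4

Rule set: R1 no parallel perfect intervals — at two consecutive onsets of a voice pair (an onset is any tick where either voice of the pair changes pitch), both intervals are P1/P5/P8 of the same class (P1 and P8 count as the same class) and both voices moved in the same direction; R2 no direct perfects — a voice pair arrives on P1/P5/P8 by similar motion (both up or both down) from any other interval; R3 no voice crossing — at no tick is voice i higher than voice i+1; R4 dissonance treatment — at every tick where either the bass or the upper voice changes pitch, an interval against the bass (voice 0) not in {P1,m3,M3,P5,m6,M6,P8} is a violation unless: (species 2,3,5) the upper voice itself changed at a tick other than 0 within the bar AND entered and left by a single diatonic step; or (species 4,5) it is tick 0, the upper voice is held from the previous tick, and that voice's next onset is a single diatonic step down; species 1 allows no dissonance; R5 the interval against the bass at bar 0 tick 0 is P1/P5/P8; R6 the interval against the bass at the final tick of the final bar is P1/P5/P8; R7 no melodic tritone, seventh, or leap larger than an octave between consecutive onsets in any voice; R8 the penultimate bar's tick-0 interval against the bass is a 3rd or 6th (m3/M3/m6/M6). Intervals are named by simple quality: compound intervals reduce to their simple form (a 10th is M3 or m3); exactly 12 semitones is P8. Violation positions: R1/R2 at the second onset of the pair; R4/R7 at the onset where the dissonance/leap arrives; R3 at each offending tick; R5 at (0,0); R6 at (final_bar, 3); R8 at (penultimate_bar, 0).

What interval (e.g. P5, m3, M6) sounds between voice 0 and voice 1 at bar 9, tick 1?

voice 0=E3 voice 1=E4 -> P8

P8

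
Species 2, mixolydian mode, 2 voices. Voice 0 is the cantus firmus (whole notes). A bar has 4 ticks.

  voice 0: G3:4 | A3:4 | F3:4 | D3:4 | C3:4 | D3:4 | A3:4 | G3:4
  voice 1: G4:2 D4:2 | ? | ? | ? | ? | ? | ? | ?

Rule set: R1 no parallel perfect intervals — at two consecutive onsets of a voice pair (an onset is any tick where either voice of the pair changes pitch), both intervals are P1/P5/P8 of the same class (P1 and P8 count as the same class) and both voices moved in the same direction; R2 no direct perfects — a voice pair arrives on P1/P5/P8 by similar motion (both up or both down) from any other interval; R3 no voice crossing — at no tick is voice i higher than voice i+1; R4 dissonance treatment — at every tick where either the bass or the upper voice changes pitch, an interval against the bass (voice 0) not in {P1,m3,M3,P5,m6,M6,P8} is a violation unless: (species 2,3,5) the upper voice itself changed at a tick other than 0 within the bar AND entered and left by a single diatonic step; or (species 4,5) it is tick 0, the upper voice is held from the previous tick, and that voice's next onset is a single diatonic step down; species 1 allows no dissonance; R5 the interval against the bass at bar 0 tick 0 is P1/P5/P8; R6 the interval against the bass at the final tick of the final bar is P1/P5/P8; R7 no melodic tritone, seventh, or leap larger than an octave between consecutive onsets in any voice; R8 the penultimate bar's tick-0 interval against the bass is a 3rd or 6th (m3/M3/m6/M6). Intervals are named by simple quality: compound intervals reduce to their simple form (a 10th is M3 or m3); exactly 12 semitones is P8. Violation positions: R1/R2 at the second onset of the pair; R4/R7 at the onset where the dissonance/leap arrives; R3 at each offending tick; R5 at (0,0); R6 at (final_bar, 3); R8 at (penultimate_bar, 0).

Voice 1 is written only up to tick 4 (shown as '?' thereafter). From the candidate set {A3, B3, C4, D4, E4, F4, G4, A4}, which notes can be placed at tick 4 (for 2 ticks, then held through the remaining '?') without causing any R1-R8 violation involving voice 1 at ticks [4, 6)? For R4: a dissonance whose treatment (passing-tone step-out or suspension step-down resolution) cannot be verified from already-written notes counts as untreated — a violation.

A3: legal
B3: violates R4
C4: legal
D4: violates R4
E4: violates R1
F4: legal
G4: violates R4
A4: violates R2

{A3, C4, F4}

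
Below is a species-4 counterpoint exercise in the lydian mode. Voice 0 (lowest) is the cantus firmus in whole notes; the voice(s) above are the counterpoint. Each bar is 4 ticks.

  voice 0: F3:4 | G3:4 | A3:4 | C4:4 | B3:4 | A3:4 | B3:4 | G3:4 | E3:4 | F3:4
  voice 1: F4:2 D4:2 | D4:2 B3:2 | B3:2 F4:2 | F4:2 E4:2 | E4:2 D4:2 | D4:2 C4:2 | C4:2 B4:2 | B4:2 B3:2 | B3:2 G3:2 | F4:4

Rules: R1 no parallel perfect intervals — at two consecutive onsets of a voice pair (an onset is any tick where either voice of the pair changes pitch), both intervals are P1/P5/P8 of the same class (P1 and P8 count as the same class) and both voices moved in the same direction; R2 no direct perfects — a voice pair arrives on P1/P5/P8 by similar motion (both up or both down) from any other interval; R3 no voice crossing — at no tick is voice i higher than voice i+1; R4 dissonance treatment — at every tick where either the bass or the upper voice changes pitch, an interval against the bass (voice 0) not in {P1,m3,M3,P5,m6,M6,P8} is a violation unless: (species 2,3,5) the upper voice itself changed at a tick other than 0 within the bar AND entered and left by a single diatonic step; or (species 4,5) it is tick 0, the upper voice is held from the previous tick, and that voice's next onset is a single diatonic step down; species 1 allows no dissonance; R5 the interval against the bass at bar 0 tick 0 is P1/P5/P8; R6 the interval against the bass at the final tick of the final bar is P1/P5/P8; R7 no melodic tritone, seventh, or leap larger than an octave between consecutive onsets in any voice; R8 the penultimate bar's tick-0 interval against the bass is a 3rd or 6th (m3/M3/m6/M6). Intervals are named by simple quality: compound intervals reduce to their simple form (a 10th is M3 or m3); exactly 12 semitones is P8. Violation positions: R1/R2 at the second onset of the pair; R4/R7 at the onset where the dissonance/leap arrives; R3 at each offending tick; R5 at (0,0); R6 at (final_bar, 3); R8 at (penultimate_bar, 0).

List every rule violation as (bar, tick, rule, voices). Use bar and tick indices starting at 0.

(2, 0, R4, (0, 1))
(2, 2, R7, (1,))
(6, 0, R4, (0, 1))
(6, 2, R7, (1,))
(8, 0, R8, (0, 1))
(9, 0, R2, (0, 1))
(9, 0, R7, (1,))

bar 0: v0=F3 v1=F4 downbeat P8
bar 1: v0=G3 v1=D4 downbeat P5
bar 2: v0=A3 v1=B3 downbeat M2
bar 3: v0=C4 v1=F4 downbeat P4
bar 4: v0=B3 v1=E4 downbeat P4
bar 5: v0=A3 v1=D4 downbeat P4
bar 6: v0=B3 v1=C4 downbeat m2
bar 7: v0=G3 v1=B4 downbeat M3
bar 8: v0=E3 v1=B3 downbeat P5
bar 9: v0=F3 v1=F4 downbeat P8
  -> R4 @ bar 2 tick 0 v(0, 1): A3/B3 M2 untreated
  -> R7 @ bar 2 tick 2 v(1,): B3->F4 leap 6st
  -> R4 @ bar 6 tick 0 v(0, 1): B3/C4 m2 untreated
  -> R7 @ bar 6 tick 2 v(1,): C4->B4 leap 11st
  -> R8 @ bar 8 tick 0 v(0, 1): penult P5 not 3rd/6th
  -> R2 @ bar 9 tick 0 v(0, 1): E3/G3 m3 -> F3/F4 P8 similar
  -> R7 @ bar 9 tick 0 v(1,): G3->F4 leap 10st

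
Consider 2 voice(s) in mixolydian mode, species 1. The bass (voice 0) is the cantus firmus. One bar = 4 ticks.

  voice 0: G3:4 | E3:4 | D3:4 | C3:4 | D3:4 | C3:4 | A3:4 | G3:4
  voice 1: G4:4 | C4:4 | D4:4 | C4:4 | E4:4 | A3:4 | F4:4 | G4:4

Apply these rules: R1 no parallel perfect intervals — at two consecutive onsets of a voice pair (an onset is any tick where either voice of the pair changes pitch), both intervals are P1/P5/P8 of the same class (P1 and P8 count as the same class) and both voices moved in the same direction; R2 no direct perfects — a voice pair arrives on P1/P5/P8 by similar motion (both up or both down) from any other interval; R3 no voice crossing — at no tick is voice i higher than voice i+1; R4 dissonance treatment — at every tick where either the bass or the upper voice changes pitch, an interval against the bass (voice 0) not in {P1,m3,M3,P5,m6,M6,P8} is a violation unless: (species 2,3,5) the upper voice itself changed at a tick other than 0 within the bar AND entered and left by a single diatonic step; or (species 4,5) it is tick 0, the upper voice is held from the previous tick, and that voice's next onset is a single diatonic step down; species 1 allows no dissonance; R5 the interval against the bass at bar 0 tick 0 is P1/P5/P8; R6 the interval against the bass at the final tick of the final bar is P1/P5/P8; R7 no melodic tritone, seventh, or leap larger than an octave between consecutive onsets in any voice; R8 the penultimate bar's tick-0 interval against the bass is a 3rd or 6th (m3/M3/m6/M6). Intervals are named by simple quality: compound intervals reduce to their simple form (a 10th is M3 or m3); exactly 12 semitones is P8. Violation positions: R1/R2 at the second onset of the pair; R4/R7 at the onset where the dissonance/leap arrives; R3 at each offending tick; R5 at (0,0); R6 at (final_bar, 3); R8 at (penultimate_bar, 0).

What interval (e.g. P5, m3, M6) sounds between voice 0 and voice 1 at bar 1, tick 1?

voice 0=E3 voice 1=C4 -> m6

m6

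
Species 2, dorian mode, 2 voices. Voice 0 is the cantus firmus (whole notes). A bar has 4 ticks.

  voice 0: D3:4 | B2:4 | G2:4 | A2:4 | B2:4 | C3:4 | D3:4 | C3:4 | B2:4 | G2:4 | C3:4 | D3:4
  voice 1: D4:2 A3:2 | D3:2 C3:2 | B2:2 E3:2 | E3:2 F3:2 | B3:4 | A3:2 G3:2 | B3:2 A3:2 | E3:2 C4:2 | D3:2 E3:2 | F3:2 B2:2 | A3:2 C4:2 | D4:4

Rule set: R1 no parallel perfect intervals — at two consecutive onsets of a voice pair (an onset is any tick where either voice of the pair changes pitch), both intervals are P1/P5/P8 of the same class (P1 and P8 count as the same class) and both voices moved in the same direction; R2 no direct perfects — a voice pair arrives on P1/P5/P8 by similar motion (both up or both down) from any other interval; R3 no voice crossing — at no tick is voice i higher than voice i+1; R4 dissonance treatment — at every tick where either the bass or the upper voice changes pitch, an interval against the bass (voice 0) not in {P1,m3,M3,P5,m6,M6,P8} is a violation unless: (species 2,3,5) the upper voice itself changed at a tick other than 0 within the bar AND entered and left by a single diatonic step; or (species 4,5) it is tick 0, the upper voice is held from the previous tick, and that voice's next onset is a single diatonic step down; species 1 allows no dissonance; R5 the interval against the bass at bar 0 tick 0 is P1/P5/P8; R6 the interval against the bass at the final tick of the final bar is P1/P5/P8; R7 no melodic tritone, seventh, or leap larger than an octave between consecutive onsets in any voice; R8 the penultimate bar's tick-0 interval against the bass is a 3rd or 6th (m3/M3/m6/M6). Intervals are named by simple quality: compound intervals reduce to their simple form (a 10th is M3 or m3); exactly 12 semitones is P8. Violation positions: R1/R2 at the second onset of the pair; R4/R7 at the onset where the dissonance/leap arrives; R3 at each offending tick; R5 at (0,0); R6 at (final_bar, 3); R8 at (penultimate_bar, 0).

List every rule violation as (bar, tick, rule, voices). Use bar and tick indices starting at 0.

(4, 0, R2, (0, 1))
(4, 0, R7, (1,))
(8, 0, R7, (1,))
(9, 0, R4, (0, 1))
(9, 2, R7, (1,))
(10, 0, R7, (1,))
(11, 0, R1, (0, 1))

bar 0: v0=D3 v1=D4 downbeat P8
bar 1: v0=B2 v1=D3 downbeat m3
bar 2: v0=G2 v1=B2 downbeat M3
bar 3: v0=A2 v1=E3 downbeat P5
bar 4: v0=B2 v1=B3 downbeat P8
bar 5: v0=C3 v1=A3 downbeat M6
bar 6: v0=D3 v1=B3 downbeat M6
bar 7: v0=C3 v1=E3 downbeat M3
bar 8: v0=B2 v1=D3 downbeat m3
bar 9: v0=G2 v1=F3 downbeat m7
bar 10: v0=C3 v1=A3 downbeat M6
bar 11: v0=D3 v1=D4 downbeat P8
  -> R2 @ bar 4 tick 0 v(0, 1): A2/F3 m6 -> B2/B3 P8 similar
  -> R7 @ bar 4 tick 0 v(1,): F3->B3 leap 6st
  -> R7 @ bar 8 tick 0 v(1,): C4->D3 leap 10st
  -> R4 @ bar 9 tick 0 v(0, 1): G2/F3 m7 untreated
  -> R7 @ bar 9 tick 2 v(1,): F3->B2 leap 6st
  -> R7 @ bar 10 tick 0 v(1,): B2->A3 leap 10st
  -> R1 @ bar 11 tick 0 v(0, 1): C3/C4 P8 -> D3/D4 P8 similar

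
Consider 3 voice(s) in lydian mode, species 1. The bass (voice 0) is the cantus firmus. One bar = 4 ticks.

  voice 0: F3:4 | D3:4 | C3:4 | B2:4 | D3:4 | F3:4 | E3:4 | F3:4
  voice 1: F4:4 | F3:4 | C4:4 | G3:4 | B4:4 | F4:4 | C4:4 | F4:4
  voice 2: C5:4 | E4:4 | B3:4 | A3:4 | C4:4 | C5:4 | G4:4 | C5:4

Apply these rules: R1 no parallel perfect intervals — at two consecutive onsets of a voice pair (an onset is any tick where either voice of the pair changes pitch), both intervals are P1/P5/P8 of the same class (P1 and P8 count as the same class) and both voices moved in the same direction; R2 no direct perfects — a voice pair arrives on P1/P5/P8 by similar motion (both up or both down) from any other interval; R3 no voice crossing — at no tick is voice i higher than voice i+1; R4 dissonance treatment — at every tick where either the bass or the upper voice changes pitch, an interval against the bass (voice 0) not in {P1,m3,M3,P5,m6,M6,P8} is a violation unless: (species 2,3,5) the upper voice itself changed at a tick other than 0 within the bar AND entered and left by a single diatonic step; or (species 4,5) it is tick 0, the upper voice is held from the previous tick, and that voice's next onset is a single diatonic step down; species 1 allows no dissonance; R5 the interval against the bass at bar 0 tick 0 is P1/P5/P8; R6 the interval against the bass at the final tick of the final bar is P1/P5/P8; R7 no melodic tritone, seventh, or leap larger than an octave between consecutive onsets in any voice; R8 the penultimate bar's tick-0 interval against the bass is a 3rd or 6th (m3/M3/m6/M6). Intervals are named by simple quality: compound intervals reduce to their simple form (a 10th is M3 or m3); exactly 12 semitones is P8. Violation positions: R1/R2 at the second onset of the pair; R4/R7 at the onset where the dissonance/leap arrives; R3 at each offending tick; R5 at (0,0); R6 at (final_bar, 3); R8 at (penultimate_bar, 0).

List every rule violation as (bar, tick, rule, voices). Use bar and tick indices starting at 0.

(1, 0, R4, (0, 2))
(2, 0, R3, (1, 2))
(2, 0, R4, (0, 2))
(2, 1, R3, (1, 2))
(2, 2, R3, (1, 2))
(2, 3, R3, (1, 2))
(3, 0, R4, (0, 2))
(4, 0, R3, (1, 2))
(4, 0, R4, (0, 2))
(4, 0, R7, (1,))
(4, 1, R3, (1, 2))
(4, 2, R3, (1, 2))
(4, 3, R3, (1, 2))
(5, 0, R2, (0, 2))
(5, 0, R7, (1,))
(6, 0, R1, (1, 2))
(7, 0, R1, (1, 2))
(7, 0, R2, (0, 1))
(7, 0, R2, (0, 2))

bar 0: v0=F3 v1=F4 v2=C5 downbeat P5
bar 1: v0=D3 v1=F3 v2=E4 downbeat M2
bar 2: v0=C3 v1=C4 v2=B3 downbeat M7
bar 3: v0=B2 v1=G3 v2=A3 downbeat m7
bar 4: v0=D3 v1=B4 v2=C4 downbeat m7
bar 5: v0=F3 v1=F4 v2=C5 downbeat P5
bar 6: v0=E3 v1=C4 v2=G4 downbeat m3
bar 7: v0=F3 v1=F4 v2=C5 downbeat P5
  -> R4 @ bar 1 tick 0 v(0, 2): D3/E4 M2 untreated
  -> R3 @ bar 2 tick 0 v(1, 2): C4 above B3
  -> R4 @ bar 2 tick 0 v(0, 2): C3/B3 M7 untreated
  -> R3 @ bar 2 tick 1 v(1, 2): C4 above B3
  -> R3 @ bar 2 tick 2 v(1, 2): C4 above B3
  -> R3 @ bar 2 tick 3 v(1, 2): C4 above B3
  -> R4 @ bar 3 tick 0 v(0, 2): B2/A3 m7 untreated
  -> R3 @ bar 4 tick 0 v(1, 2): B4 above C4
  -> R4 @ bar 4 tick 0 v(0, 2): D3/C4 m7 untreated
  -> R7 @ bar 4 tick 0 v(1,): G3->B4 leap 16st
  -> R3 @ bar 4 tick 1 v(1, 2): B4 above C4
  -> R3 @ bar 4 tick 2 v(1, 2): B4 above C4
  -> R3 @ bar 4 tick 3 v(1, 2): B4 above C4
  -> R2 @ bar 5 tick 0 v(0, 2): D3/C4 m7 -> F3/C5 P5 similar
  -> R7 @ bar 5 tick 0 v(1,): B4->F4 leap 6st
  -> R1 @ bar 6 tick 0 v(1, 2): F4/C5 P5 -> C4/G4 P5 similar
  -> R1 @ bar 7 tick 0 v(1, 2): C4/G4 P5 -> F4/C5 P5 similar
  -> R2 @ bar 7 tick 0 v(0, 1): E3/C4 m6 -> F3/F4 P8 similar
  -> R2 @ bar 7 tick 0 v(0, 2): E3/G4 m3 -> F3/C5 P5 similar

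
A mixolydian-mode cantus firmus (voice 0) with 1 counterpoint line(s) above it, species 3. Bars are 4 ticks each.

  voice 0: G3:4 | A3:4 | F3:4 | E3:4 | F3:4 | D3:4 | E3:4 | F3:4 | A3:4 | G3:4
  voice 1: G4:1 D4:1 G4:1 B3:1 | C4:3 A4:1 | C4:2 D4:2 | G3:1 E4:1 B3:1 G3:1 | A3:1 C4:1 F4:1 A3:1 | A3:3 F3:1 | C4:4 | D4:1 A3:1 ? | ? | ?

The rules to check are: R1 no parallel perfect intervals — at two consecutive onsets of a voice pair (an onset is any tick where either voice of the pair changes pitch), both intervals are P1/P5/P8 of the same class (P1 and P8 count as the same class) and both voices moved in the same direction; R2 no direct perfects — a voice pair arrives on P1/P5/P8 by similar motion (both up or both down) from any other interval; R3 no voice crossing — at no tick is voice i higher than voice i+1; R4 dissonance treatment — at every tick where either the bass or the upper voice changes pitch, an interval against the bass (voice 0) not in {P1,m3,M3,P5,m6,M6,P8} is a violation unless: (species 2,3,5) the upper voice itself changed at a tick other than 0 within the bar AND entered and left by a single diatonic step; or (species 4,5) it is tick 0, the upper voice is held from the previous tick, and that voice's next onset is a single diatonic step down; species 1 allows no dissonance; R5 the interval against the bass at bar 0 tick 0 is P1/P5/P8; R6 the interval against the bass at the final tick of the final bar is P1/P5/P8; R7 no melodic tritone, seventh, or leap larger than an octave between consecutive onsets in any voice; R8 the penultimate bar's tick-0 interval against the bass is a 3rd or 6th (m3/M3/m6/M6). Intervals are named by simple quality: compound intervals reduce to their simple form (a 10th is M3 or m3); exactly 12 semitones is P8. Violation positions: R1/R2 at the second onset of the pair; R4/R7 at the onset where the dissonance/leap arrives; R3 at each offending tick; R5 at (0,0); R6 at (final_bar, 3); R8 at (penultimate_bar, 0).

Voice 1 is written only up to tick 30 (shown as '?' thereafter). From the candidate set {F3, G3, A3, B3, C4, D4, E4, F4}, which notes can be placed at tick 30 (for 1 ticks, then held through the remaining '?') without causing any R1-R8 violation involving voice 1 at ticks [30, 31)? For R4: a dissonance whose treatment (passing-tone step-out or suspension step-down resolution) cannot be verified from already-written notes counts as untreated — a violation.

F3: legal
G3: violates R4
A3: legal
B3: violates R4
C4: legal
D4: legal
E4: violates R4
F4: legal

{A3, C4, D4, F3, F4}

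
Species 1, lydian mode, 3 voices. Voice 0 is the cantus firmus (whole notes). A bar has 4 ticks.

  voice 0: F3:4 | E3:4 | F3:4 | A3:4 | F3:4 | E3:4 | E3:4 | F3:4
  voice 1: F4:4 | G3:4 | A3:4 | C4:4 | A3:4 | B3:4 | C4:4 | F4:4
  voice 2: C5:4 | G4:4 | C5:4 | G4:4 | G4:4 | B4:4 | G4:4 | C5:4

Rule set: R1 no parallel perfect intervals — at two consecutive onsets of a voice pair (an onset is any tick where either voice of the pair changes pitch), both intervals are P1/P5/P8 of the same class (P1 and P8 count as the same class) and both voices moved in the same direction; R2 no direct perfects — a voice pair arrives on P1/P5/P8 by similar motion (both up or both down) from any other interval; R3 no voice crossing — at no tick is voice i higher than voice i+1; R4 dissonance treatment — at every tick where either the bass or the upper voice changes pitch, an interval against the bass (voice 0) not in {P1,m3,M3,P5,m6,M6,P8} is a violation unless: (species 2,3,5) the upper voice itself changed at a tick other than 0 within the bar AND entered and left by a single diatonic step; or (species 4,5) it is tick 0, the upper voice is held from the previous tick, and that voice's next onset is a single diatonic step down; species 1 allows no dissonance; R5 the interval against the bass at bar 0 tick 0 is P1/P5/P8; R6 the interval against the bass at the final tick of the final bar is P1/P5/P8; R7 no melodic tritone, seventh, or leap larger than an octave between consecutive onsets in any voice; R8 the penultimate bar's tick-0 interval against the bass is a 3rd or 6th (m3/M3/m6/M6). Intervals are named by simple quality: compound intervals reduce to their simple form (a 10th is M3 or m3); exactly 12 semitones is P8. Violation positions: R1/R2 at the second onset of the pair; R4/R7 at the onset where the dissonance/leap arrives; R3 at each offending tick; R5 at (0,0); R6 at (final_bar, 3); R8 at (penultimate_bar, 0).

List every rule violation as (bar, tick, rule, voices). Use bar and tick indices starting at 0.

(1, 0, R2, (1, 2))
(1, 0, R7, (1,))
(2, 0, R2, (0, 2))
(3, 0, R4, (0, 2))
(4, 0, R4, (0, 2))
(5, 0, R2, (1, 2))
(7, 0, R1, (1, 2))
(7, 0, R2, (0, 1))
(7, 0, R2, (0, 2))

bar 0: v0=F3 v1=F4 v2=C5 downbeat P5
bar 1: v0=E3 v1=G3 v2=G4 downbeat m3
bar 2: v0=F3 v1=A3 v2=C5 downbeat P5
bar 3: v0=A3 v1=C4 v2=G4 downbeat m7
bar 4: v0=F3 v1=A3 v2=G4 downbeat M2
bar 5: v0=E3 v1=B3 v2=B4 downbeat P5
bar 6: v0=E3 v1=C4 v2=G4 downbeat m3
bar 7: v0=F3 v1=F4 v2=C5 downbeat P5
  -> R2 @ bar 1 tick 0 v(1, 2): F4/C5 P5 -> G3/G4 P8 similar
  -> R7 @ bar 1 tick 0 v(1,): F4->G3 leap 10st
  -> R2 @ bar 2 tick 0 v(0, 2): E3/G4 m3 -> F3/C5 P5 similar
  -> R4 @ bar 3 tick 0 v(0, 2): A3/G4 m7 untreated
  -> R4 @ bar 4 tick 0 v(0, 2): F3/G4 M2 untreated
  -> R2 @ bar 5 tick 0 v(1, 2): A3/G4 m7 -> B3/B4 P8 similar
  -> R1 @ bar 7 tick 0 v(1, 2): C4/G4 P5 -> F4/C5 P5 similar
  -> R2 @ bar 7 tick 0 v(0, 1): E3/C4 m6 -> F3/F4 P8 similar
  -> R2 @ bar 7 tick 0 v(0, 2): E3/G4 m3 -> F3/C5 P5 similar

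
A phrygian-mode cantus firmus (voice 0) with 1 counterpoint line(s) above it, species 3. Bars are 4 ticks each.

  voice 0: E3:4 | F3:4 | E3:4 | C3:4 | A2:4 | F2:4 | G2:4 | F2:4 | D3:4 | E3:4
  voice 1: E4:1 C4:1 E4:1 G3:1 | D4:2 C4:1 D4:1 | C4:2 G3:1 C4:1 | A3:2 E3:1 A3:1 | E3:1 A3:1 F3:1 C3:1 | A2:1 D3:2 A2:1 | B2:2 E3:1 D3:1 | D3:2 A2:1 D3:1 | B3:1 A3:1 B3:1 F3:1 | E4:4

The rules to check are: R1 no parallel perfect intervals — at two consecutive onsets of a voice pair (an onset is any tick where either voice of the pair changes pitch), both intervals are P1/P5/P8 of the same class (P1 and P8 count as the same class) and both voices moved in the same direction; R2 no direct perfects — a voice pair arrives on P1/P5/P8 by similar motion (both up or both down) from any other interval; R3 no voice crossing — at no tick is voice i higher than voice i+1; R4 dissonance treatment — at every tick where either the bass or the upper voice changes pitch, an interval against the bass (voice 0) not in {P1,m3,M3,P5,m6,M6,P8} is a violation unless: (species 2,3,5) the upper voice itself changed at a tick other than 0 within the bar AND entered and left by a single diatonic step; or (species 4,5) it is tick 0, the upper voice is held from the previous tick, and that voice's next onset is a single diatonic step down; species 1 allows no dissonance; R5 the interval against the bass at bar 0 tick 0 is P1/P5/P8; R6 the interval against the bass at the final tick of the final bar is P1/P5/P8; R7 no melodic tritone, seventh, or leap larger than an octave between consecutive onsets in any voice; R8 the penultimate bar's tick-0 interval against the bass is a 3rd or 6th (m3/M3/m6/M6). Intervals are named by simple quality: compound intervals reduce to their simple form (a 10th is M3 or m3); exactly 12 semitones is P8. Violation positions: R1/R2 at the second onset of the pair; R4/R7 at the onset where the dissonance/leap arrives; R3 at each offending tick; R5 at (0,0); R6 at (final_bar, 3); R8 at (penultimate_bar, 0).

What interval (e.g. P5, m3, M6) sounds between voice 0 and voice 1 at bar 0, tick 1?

voice 0=E3 voice 1=C4 -> m6

m6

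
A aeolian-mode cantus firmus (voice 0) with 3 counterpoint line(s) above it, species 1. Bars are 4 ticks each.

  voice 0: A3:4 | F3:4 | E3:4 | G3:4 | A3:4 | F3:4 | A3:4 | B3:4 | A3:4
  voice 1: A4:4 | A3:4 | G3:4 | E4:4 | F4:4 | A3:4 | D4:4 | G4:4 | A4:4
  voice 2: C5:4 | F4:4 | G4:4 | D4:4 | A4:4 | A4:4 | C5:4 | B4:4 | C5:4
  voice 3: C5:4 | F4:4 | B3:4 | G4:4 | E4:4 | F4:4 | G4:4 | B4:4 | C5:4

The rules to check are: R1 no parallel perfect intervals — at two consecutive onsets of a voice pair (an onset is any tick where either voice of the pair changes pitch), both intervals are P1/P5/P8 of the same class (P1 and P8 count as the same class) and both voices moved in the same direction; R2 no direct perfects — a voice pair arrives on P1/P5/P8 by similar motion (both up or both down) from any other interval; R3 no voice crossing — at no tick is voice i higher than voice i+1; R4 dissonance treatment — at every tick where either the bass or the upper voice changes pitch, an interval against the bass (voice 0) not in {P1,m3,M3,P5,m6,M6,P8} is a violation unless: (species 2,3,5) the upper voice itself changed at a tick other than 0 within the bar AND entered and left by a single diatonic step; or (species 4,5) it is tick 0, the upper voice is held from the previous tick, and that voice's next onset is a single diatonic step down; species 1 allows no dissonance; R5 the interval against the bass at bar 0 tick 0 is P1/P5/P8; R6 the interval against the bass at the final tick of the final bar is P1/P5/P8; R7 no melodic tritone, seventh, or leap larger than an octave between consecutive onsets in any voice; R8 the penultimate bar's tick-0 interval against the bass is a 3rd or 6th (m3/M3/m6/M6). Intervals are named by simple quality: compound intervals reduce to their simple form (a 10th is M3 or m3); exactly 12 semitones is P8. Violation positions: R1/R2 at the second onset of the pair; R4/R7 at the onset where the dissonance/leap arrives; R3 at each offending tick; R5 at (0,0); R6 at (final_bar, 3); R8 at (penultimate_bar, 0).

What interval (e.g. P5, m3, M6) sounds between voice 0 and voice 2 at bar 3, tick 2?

P5

voice 0=G3 voice 2=D4 -> P5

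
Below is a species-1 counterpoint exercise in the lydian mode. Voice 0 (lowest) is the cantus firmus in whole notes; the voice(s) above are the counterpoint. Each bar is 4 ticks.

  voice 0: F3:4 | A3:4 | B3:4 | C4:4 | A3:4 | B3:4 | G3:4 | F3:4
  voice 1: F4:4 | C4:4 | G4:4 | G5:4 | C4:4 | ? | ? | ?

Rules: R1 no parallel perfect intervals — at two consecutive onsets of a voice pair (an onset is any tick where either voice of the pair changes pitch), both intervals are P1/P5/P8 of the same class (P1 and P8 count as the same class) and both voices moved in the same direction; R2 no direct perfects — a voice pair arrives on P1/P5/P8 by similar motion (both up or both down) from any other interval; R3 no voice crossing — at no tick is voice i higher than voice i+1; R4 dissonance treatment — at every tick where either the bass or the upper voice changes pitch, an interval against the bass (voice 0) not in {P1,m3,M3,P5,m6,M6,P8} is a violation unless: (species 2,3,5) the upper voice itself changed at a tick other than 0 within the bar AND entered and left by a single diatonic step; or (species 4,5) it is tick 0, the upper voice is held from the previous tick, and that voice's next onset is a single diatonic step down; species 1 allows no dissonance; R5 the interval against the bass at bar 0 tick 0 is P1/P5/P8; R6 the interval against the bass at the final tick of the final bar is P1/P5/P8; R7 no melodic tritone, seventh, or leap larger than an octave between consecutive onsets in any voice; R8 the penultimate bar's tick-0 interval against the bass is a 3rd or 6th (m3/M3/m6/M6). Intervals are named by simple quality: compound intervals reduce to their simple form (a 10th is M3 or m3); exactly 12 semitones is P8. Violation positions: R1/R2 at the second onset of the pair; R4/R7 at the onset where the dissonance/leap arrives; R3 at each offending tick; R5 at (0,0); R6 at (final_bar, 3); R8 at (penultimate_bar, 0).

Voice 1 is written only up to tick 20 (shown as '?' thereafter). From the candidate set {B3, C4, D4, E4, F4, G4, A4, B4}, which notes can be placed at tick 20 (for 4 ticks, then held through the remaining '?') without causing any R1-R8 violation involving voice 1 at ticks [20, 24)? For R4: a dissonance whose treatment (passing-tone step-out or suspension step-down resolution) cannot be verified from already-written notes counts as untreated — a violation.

{B3, D4, G4}

B3: legal
C4: violates R4
D4: legal
E4: violates R4
F4: violates R4
G4: legal
A4: violates R4
B4: violates R2,R7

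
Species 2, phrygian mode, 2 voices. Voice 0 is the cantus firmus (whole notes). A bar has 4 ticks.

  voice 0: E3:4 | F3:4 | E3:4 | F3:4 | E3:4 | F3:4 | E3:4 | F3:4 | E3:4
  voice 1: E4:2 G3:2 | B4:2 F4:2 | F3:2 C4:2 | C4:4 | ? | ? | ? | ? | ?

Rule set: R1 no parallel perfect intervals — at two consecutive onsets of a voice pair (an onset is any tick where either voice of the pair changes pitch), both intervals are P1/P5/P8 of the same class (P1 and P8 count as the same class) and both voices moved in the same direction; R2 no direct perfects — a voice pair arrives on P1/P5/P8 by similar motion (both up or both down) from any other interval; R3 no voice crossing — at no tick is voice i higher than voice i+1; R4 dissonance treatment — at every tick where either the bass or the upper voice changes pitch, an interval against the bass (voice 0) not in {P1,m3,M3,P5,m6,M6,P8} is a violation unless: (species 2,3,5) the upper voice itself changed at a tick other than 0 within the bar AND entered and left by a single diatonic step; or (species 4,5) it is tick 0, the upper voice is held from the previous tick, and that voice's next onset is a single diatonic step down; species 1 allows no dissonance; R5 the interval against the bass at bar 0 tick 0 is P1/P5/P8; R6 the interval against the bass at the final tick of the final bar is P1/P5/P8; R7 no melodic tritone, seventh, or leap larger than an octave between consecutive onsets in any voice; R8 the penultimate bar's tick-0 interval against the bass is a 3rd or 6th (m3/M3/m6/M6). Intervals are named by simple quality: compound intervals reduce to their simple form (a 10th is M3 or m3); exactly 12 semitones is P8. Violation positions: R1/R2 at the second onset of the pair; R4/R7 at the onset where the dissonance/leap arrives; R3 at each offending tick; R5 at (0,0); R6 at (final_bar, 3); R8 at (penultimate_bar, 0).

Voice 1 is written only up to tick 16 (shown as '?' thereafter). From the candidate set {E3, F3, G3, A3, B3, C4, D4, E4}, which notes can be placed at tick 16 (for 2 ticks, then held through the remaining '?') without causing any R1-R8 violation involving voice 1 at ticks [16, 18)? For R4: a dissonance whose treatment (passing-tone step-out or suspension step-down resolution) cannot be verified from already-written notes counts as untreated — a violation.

{C4, E4, G3}

E3: violates R2
F3: violates R4
G3: legal
A3: violates R4
B3: violates R1
C4: legal
D4: violates R4
E4: legal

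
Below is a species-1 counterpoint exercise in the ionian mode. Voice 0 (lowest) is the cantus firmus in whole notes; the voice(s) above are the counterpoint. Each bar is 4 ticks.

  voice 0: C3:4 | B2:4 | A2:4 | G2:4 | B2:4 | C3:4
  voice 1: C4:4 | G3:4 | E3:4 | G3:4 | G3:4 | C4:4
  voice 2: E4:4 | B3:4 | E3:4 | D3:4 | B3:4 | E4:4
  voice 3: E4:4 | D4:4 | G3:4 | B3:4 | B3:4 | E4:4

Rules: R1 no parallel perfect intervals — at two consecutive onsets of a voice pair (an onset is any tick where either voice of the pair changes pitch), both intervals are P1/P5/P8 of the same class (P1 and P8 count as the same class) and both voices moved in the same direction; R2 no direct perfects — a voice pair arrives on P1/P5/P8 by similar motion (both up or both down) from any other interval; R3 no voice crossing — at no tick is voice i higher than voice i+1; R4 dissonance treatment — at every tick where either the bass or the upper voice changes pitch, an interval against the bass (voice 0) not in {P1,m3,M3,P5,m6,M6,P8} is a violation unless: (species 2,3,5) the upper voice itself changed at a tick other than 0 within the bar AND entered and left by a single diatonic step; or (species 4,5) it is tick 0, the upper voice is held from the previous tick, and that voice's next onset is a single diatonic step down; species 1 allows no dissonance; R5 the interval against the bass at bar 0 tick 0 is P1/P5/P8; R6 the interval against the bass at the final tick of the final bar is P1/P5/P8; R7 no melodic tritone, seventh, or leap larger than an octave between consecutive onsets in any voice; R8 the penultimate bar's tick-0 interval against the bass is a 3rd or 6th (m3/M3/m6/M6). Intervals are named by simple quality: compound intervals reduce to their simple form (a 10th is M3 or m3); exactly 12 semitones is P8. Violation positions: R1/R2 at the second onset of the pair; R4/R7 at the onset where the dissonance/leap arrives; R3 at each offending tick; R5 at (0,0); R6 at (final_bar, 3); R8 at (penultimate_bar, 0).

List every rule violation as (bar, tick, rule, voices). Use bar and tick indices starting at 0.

bar 0: v0=C3 v1=C4 v2=E4 v3=E4 downbeat M3
bar 1: v0=B2 v1=G3 v2=B3 v3=D4 downbeat m3
bar 2: v0=A2 v1=E3 v2=E3 v3=G3 downbeat m7
bar 3: v0=G2 v1=G3 v2=D3 v3=B3 downbeat M3
bar 4: v0=B2 v1=G3 v2=B3 v3=B3 downbeat P8
bar 5: v0=C3 v1=C4 v2=E4 v3=E4 downbeat M3
  -> R5 @ bar 0 tick 0 v(0, 2): opens on M3
  -> R5 @ bar 0 tick 0 v(0, 3): opens on M3
  -> R2 @ bar 1 tick 0 v(0, 2): C3/E4 M3 -> B2/B3 P8 similar
  -> R2 @ bar 1 tick 0 v(1, 3): C4/E4 M3 -> G3/D4 P5 similar
  -> R2 @ bar 2 tick 0 v(0, 1): B2/G3 m6 -> A2/E3 P5 similar
  -> R2 @ bar 2 tick 0 v(0, 2): B2/B3 P8 -> A2/E3 P5 similar
  -> R2 @ bar 2 tick 0 v(1, 2): G3/B3 M3 -> E3/E3 P1 similar
  -> R4 @ bar 2 tick 0 v(0, 3): A2/G3 m7 untreated
  -> R1 @ bar 3 tick 0 v(0, 2): A2/E3 P5 -> G2/D3 P5 similar
  -> R3 @ bar 3 tick 0 v(1, 2): G3 above D3
  -> R3 @ bar 3 tick 1 v(1, 2): G3 above D3
  -> R3 @ bar 3 tick 2 v(1, 2): G3 above D3
  -> R3 @ bar 3 tick 3 v(1, 2): G3 above D3
  -> R2 @ bar 4 tick 0 v(0, 2): G2/D3 P5 -> B2/B3 P8 similar
  -> R8 @ bar 4 tick 0 v(0, 2): penult P8 not 3rd/6th
  -> R8 @ bar 4 tick 0 v(0, 3): penult P8 not 3rd/6th
  -> R1 @ bar 5 tick 0 v(2, 3): B3/B3 P1 -> E4/E4 P1 similar
  -> R2 @ bar 5 tick 0 v(0, 1): B2/G3 m6 -> C3/C4 P8 similar
  -> R6 @ bar 5 tick 3 v(0, 2): closes on M3
  -> R6 @ bar 5 tick 3 v(0, 3): closes on M3

(0, 0, R5, (0, 2))
(0, 0, R5, (0, 3))
(1, 0, R2, (0, 2))
(1, 0, R2, (1, 3))
(2, 0, R2, (0, 1))
(2, 0, R2, (0, 2))
(2, 0, R2, (1, 2))
(2, 0, R4, (0, 3))
(3, 0, R1, (0, 2))
(3, 0, R3, (1, 2))
(3, 1, R3, (1, 2))
(3, 2, R3, (1, 2))
(3, 3, R3, (1, 2))
(4, 0, R2, (0, 2))
(4, 0, R8, (0, 2))
(4, 0, R8, (0, 3))
(5, 0, R1, (2, 3))
(5, 0, R2, (0, 1))
(5, 3, R6, (0, 2))
(5, 3, R6, (0, 3))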